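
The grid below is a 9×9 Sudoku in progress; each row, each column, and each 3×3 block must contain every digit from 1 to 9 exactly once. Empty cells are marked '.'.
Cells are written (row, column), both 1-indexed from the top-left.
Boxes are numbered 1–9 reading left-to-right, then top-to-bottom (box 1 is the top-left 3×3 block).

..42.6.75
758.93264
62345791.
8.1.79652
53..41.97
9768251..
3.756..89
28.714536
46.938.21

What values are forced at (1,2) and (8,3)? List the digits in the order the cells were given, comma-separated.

9,9

For (1,2):
  Consider where 9 can go in box 1.
  (1,1) is out (column 1 already has a 9).
  So the only cell in box 1 that can hold 9 is (1,2).
  So (1,2) = 9.
For (8,3):
  Row 8 already contains {1, 2, 3, 4, 5, 6, 7, 8}.
  Column 3 already contains {1, 3, 4, 6, 7, 8}.
  Its 3×3 block (box 7) already contains {2, 3, 4, 6, 7, 8}.
  The only value from 1–9 not eliminated is 9, so (8,3) = 9.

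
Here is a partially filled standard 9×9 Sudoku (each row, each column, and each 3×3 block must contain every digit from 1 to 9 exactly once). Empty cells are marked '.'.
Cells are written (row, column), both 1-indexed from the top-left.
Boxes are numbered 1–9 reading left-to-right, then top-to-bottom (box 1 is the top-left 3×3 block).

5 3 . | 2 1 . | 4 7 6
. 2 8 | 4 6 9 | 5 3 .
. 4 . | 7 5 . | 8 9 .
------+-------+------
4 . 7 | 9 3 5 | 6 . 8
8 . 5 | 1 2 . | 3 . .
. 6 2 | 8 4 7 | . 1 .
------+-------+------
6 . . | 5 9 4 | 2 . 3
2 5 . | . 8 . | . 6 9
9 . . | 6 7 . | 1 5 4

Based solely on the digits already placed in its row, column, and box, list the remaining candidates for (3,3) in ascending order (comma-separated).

1,6

Row 3 already contains {4, 5, 7, 8, 9}.
Column 3 already contains {2, 5, 7, 8}.
Its 3×3 block (box 1) already contains {2, 3, 4, 5, 8}.
Removing those from 1–9 leaves {1, 6} as the candidates for (3,3).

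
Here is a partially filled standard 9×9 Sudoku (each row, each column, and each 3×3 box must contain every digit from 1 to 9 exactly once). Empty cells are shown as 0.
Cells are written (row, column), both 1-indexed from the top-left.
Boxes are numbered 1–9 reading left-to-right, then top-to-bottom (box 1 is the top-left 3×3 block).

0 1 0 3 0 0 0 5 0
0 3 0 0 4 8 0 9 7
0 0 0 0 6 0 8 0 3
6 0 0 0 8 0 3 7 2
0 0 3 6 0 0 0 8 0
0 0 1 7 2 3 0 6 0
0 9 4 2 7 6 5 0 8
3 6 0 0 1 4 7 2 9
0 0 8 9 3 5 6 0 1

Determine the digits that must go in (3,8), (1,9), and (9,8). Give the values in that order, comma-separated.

For (3,8):
  Consider where 1 can go in column 8.
  (7,8) is out (box 9 already has a 1).
  (9,8) is out (row 9 already has a 1).
  So the only cell in column 8 that can hold 1 is (3,8).
  So (3,8) = 1.
For (1,9):
  Consider where 6 can go in box 3.
  (1,7) is out (column 7 already has a 6).
  (2,7) is out (column 7 already has a 6).
  (3,8) is out (row 3 already has a 6).
  So the only cell in box 3 that can hold 6 is (1,9).
  So (1,9) = 6.
For (9,8):
  Row 9 already contains {1, 3, 5, 6, 8, 9}.
  Column 8 already contains {2, 5, 6, 7, 8, 9}.
  Its 3×3 block (box 9) already contains {1, 2, 5, 6, 7, 8, 9}.
  The only value from 1–9 not eliminated is 4, so (9,8) = 4.

1,6,4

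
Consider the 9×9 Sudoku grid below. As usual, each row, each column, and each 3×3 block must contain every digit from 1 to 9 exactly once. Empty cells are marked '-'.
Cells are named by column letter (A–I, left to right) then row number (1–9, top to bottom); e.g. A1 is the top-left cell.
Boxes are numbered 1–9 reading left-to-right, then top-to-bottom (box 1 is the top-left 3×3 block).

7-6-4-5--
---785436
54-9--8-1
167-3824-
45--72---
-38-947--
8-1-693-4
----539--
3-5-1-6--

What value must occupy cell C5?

9

Row 5 already contains {2, 4, 5, 7}.
Column C already contains {1, 5, 6, 7, 8}.
Its 3×3 block (box 4) already contains {1, 3, 4, 5, 6, 7, 8}.
The only value from 1–9 not eliminated is 9, so C5 = 9.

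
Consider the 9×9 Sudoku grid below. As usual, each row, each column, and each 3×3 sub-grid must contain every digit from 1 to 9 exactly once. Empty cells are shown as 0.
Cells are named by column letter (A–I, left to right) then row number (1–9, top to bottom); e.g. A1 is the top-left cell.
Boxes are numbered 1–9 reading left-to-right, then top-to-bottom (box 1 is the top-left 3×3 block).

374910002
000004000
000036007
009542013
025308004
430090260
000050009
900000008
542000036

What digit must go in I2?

1

Cell I2 itself could take any of {1, 5} by direct elimination.
Consider where 1 can go in column I.
I6 is out (box 6 already has a 1).
So the only cell in column I that can hold 1 is I2.
Therefore I2 = 1.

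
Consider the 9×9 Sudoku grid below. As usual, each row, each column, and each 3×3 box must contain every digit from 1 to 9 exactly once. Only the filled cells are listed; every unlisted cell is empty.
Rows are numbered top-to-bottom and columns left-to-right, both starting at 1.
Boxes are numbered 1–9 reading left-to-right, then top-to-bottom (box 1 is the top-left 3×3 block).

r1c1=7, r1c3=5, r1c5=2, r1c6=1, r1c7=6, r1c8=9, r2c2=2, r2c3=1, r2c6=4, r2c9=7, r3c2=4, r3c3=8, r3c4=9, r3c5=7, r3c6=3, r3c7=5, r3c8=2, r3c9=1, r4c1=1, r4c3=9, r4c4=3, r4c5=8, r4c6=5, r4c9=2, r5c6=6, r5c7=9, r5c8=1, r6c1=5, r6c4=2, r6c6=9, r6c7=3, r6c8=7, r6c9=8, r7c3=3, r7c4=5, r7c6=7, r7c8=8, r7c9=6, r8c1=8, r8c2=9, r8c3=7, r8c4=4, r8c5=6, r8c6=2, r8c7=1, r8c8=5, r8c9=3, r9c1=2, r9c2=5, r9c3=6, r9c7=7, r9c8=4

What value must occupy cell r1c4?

8

Row 1 already contains {1, 2, 5, 6, 7, 9}.
Column 4 already contains {2, 3, 4, 5, 9}.
Its 3×3 block (box 2) already contains {1, 2, 3, 4, 7, 9}.
The only value from 1–9 not eliminated is 8, so r1c4 = 8.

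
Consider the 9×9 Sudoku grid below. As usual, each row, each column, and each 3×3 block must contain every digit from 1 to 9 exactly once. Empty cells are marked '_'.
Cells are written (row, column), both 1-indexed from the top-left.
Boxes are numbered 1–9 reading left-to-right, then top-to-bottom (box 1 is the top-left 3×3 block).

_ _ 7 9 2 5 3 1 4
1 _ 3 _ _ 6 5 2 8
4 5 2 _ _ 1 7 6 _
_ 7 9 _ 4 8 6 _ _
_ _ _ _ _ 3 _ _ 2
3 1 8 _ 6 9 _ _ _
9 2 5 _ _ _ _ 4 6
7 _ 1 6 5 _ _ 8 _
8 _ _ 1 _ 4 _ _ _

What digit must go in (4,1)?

Cell (4,1) itself could take any of {2, 5} by direct elimination.
Consider where 2 can go in column 1.
(1,1) is out (row 1 already has a 2).
(5,1) is out (row 5 already has a 2).
So the only cell in column 1 that can hold 2 is (4,1).
Therefore (4,1) = 2.

2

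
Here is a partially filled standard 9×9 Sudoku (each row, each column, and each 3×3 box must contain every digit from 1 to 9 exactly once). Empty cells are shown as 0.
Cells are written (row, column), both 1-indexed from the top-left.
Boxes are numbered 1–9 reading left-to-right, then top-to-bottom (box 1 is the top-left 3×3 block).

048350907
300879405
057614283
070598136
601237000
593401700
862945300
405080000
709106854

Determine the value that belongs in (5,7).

Row 5 already contains {1, 2, 3, 6, 7}.
Column 7 already contains {1, 2, 3, 4, 7, 8, 9}.
Its 3×3 block (box 6) already contains {1, 3, 6, 7}.
The only value from 1–9 not eliminated is 5, so (5,7) = 5.

5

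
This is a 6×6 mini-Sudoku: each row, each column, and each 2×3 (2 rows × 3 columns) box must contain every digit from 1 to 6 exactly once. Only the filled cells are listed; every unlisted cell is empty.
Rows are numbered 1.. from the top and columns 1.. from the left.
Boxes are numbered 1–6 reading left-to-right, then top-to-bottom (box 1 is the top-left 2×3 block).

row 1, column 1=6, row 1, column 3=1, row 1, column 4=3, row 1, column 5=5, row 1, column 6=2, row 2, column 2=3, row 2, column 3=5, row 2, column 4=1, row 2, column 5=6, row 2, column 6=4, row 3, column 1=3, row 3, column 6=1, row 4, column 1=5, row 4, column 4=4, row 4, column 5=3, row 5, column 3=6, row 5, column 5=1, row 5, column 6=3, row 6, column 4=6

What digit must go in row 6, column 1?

Cell row 6, column 1 itself could take any of {1, 2, 4} by direct elimination.
Consider where 1 can go in column 1.
row 2, column 1 is out (row 2 already has a 1).
row 5, column 1 is out (row 5 already has a 1).
So the only cell in column 1 that can hold 1 is row 6, column 1.
Therefore row 6, column 1 = 1.

1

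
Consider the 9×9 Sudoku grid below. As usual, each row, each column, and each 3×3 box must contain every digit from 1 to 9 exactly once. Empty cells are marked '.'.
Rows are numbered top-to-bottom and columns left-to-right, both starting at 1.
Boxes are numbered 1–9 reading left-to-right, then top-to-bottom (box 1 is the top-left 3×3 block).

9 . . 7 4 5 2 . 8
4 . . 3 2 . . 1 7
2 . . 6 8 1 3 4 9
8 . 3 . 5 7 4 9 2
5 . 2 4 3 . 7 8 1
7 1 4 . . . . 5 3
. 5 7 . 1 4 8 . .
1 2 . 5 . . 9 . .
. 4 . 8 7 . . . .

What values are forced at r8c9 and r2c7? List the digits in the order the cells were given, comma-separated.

For r8c9:
  Consider where 4 can go in column 9.
  r7c9 is out (row 7 already has a 4).
  r9c9 is out (row 9 already has a 4).
  So the only cell in column 9 that can hold 4 is r8c9.
  So r8c9 = 4.
For r2c7:
  Consider where 5 can go in box 3.
  r1c8 is out (row 1 already has a 5).
  So the only cell in box 3 that can hold 5 is r2c7.
  So r2c7 = 5.

4,5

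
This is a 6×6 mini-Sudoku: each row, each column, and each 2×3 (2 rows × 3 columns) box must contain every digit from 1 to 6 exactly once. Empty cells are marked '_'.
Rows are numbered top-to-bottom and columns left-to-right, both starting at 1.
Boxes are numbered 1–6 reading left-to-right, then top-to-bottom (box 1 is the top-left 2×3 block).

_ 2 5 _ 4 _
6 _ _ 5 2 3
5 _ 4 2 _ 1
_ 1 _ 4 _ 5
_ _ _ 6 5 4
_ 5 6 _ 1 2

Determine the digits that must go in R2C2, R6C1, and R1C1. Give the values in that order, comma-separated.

For R2C2:
  Row 2 already contains {2, 3, 5, 6}.
  Column 2 already contains {1, 2, 5}.
  Its 2×3 block (box 1) already contains {2, 5, 6}.
  The only value from 1–6 not eliminated is 4, so R2C2 = 4.
For R6C1:
  Consider where 4 can go in box 5.
  R5C1 is out (row 5 already has a 4).
  R5C2 is out (row 5 already has a 4).
  R5C3 is out (row 5 already has a 4).
  So the only cell in box 5 that can hold 4 is R6C1.
  So R6C1 = 4.
For R1C1:
  Consider where 3 can go in box 1.
  R2C2 is out (row 2 already has a 3).
  R2C3 is out (row 2 already has a 3).
  So the only cell in box 1 that can hold 3 is R1C1.
  So R1C1 = 3.

4,4,3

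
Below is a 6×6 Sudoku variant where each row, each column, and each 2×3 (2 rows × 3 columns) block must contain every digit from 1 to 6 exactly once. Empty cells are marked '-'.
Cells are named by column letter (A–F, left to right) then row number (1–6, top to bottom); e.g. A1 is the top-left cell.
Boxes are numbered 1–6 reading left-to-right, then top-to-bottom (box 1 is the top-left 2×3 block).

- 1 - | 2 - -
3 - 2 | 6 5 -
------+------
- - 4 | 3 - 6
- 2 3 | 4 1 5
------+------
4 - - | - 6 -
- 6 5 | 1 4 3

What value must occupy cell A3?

Cell A3 itself could take any of {1, 5} by direct elimination.
Consider where 1 can go in box 3.
B3 is out (column B already has a 1).
A4 is out (row 4 already has a 1).
So the only cell in box 3 that can hold 1 is A3.
Therefore A3 = 1.

1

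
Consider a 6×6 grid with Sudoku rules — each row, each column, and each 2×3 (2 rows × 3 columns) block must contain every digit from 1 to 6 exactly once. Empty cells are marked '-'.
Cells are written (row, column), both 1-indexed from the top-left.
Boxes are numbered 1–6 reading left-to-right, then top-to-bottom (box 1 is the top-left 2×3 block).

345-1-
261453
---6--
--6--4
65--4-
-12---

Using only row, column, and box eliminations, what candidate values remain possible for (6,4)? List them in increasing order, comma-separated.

Row 6 already contains {1, 2}.
Column 4 already contains {4, 6}.
Its 2×3 block (box 6) already contains {4}.
Removing those from 1–6 leaves {3, 5} as the candidates for (6,4).

3,5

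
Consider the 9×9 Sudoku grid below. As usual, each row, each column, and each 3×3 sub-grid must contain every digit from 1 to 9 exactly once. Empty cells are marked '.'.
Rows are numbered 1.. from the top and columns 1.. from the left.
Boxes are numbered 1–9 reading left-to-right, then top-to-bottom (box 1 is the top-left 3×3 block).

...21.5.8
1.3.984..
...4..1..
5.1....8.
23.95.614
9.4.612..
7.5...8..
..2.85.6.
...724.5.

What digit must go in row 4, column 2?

Cell row 4, column 2 itself could take any of {6, 7} by direct elimination.
Consider where 6 can go in row 4.
row 4, column 4 is out (box 5 already has a 6).
row 4, column 5 is out (column 5 already has a 6).
row 4, column 6 is out (box 5 already has a 6).
row 4, column 7 is out (column 7 already has a 6).
row 4, column 9 is out (box 6 already has a 6).
So the only cell in row 4 that can hold 6 is row 4, column 2.
Therefore row 4, column 2 = 6.

6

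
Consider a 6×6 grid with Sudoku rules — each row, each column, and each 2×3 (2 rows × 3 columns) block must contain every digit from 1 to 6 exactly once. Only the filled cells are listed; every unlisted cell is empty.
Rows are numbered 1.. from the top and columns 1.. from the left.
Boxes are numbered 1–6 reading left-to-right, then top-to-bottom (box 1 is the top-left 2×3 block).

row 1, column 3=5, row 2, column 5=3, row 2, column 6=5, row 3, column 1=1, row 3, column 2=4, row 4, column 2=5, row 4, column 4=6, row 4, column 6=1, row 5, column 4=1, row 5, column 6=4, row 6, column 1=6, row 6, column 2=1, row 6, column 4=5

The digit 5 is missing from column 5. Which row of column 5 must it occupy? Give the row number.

3

Consider where 5 can go in column 5.
row 1, column 5 is out (row 1 already has a 5).
row 4, column 5 is out (row 4 already has a 5).
row 5, column 5 is out (box 6 already has a 5).
row 6, column 5 is out (row 6 already has a 5).
So the only cell in column 5 that can hold 5 is row 3, column 5.
That is row 3.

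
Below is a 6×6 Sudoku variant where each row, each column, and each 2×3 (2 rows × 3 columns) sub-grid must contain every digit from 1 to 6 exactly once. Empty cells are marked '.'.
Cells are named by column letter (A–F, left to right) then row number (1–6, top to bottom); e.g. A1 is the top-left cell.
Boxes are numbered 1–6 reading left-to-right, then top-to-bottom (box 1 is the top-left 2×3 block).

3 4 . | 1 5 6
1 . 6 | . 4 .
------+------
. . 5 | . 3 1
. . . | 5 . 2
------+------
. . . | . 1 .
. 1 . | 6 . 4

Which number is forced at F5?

5

Cell F5 itself could take any of {3, 5} by direct elimination.
Consider where 5 can go in box 6.
D5 is out (column D already has a 5).
E6 is out (column E already has a 5).
So the only cell in box 6 that can hold 5 is F5.
Therefore F5 = 5.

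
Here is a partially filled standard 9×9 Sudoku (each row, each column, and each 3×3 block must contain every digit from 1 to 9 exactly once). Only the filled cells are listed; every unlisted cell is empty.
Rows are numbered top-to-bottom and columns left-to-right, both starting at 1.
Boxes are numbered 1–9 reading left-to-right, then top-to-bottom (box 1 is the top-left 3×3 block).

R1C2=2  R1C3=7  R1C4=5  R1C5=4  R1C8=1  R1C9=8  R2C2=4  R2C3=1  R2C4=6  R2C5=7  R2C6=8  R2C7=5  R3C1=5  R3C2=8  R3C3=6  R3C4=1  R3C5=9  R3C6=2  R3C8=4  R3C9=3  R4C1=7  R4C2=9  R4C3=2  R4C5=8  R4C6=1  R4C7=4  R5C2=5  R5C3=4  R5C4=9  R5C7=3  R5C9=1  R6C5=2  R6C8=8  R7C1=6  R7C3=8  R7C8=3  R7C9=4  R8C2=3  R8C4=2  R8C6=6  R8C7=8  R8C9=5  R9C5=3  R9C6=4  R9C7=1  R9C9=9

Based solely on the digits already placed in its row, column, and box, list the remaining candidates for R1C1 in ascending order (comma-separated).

Row 1 already contains {1, 2, 4, 5, 7, 8}.
Column 1 already contains {5, 6, 7}.
Its 3×3 block (box 1) already contains {1, 2, 4, 5, 6, 7, 8}.
Removing those from 1–9 leaves {3, 9} as the candidates for R1C1.

3,9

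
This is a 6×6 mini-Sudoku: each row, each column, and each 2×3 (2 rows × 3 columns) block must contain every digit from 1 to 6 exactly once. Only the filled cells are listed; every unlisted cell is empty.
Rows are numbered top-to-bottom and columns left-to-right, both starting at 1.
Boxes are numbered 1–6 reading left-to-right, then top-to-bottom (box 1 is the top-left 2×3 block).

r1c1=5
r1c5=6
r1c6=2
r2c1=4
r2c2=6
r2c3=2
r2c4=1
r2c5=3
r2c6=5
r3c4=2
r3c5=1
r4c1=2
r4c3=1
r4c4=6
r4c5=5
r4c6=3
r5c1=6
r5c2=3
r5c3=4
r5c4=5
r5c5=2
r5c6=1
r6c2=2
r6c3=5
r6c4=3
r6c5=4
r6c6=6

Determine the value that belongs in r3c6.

Row 3 already contains {1, 2}.
Column 6 already contains {1, 2, 3, 5, 6}.
Its 2×3 block (box 4) already contains {1, 2, 3, 5, 6}.
The only value from 1–6 not eliminated is 4, so r3c6 = 4.

4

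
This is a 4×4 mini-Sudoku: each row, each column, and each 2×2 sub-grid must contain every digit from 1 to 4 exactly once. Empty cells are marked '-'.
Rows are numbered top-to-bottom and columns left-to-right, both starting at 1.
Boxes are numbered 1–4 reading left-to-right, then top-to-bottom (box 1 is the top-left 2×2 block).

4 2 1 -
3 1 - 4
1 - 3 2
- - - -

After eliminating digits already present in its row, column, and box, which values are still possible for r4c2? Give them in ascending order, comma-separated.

3,4

Row 4 already contains {}.
Column 2 already contains {1, 2}.
Its 2×2 block (box 3) already contains {1}.
Removing those from 1–4 leaves {3, 4} as the candidates for r4c2.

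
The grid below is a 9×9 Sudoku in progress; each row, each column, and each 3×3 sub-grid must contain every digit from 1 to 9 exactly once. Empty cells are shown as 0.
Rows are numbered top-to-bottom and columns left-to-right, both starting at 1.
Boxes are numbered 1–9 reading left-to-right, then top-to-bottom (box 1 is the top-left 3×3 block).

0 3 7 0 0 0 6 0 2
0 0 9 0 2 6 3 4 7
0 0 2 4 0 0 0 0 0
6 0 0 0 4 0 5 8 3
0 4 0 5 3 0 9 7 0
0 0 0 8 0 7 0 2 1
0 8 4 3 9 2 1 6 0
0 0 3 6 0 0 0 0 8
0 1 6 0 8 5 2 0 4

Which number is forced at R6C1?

3

Cell R6C1 itself could take any of {3, 5, 9} by direct elimination.
Consider where 3 can go in column 1.
R1C1 is out (row 1 already has a 3). R2C1 is out (row 2 already has a 3). R3C1 is out (box 1 already has a 3). R5C1 is out (row 5 already has a 3). The remaining empty cells in column 1 are similarly blocked.
So the only cell in column 1 that can hold 3 is R6C1.
Therefore R6C1 = 3.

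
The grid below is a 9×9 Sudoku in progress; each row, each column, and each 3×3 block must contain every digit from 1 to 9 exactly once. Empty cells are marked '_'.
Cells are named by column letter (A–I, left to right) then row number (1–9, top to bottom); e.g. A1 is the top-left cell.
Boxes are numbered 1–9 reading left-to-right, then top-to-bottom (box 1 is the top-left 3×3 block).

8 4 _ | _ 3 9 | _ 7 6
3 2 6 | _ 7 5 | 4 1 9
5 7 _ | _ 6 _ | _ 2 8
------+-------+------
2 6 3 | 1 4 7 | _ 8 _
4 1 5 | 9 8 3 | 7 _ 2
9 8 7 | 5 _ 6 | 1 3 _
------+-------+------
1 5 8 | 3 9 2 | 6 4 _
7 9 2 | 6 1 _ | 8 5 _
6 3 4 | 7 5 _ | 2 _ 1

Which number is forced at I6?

Row 6 already contains {1, 3, 5, 6, 7, 8, 9}.
Column I already contains {1, 2, 6, 8, 9}.
Its 3×3 block (box 6) already contains {1, 2, 3, 7, 8}.
The only value from 1–9 not eliminated is 4, so I6 = 4.

4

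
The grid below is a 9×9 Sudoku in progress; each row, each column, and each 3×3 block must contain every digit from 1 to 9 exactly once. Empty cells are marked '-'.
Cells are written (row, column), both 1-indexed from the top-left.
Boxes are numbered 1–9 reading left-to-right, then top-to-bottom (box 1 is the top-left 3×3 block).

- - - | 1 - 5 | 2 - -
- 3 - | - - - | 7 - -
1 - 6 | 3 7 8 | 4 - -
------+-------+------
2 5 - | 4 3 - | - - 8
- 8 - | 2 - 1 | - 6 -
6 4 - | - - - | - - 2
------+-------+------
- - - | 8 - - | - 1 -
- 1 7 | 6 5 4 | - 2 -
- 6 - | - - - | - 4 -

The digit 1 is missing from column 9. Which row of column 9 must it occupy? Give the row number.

2

Consider where 1 can go in column 9.
(1,9) is out (row 1 already has a 1). (3,9) is out (row 3 already has a 1). (5,9) is out (row 5 already has a 1). (7,9) is out (row 7 already has a 1). The remaining empty cells in column 9 are similarly blocked.
So the only cell in column 9 that can hold 1 is (2,9).
That is row 2.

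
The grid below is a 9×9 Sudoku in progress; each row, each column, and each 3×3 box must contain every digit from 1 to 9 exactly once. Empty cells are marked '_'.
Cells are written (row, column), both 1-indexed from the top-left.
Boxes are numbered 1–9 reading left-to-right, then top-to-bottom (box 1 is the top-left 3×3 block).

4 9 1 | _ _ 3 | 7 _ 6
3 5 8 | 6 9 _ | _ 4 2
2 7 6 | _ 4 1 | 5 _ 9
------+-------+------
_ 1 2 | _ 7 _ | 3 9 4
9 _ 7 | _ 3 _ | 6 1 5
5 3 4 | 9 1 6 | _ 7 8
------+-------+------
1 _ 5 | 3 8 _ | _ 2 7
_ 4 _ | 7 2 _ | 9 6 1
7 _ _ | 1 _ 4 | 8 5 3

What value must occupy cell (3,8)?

Cell (3,8) itself could take any of {3, 8} by direct elimination.
Consider where 3 can go in box 3.
(1,8) is out (row 1 already has a 3).
(2,7) is out (row 2 already has a 3).
So the only cell in box 3 that can hold 3 is (3,8).
Therefore (3,8) = 3.

3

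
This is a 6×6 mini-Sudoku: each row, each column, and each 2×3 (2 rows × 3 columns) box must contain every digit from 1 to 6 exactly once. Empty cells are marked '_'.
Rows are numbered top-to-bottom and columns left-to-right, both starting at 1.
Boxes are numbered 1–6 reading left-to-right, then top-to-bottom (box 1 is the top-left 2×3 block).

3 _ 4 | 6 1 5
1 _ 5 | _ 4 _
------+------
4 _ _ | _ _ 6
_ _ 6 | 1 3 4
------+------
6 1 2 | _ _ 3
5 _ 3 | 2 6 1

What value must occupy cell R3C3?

Row 3 already contains {4, 6}.
Column 3 already contains {2, 3, 4, 5, 6}.
Its 2×3 block (box 3) already contains {4, 6}.
The only value from 1–6 not eliminated is 1, so R3C3 = 1.

1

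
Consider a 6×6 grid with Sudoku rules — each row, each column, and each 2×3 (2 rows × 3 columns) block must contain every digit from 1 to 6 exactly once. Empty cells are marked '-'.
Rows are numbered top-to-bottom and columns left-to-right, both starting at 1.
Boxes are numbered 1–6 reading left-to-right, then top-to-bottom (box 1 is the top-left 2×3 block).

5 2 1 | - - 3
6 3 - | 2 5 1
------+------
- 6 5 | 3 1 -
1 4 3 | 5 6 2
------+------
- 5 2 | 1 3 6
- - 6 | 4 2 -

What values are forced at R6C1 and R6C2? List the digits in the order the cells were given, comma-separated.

For R6C1:
  Row 6 already contains {2, 4, 6}.
  Column 1 already contains {1, 5, 6}.
  Its 2×3 block (box 5) already contains {2, 5, 6}.
  The only value from 1–6 not eliminated is 3, so R6C1 = 3.
For R6C2:
  Row 6 already contains {2, 4, 6}.
  Column 2 already contains {2, 3, 4, 5, 6}.
  Its 2×3 block (box 5) already contains {2, 5, 6}.
  The only value from 1–6 not eliminated is 1, so R6C2 = 1.

3,1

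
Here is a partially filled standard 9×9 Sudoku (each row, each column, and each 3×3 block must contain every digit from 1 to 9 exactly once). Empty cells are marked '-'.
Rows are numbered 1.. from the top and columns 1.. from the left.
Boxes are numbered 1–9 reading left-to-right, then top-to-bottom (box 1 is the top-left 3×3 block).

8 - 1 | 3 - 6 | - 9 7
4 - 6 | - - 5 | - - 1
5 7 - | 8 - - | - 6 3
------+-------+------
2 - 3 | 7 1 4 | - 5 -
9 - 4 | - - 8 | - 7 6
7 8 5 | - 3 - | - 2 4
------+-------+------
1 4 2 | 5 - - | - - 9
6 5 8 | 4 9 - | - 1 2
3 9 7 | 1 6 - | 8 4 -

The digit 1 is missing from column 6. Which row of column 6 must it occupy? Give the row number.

3

Consider where 1 can go in column 6.
row 6, column 6 is out (box 5 already has a 1).
row 7, column 6 is out (row 7 already has a 1).
row 8, column 6 is out (row 8 already has a 1).
row 9, column 6 is out (row 9 already has a 1).
So the only cell in column 6 that can hold 1 is row 3, column 6.
That is row 3.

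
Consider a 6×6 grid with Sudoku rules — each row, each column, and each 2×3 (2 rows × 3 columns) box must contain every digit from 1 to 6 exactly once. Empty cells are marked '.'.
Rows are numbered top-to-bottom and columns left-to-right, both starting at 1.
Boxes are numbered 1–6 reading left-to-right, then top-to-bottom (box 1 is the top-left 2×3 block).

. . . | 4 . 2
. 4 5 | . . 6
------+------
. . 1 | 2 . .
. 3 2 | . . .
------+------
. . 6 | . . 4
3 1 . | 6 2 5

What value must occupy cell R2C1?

2

Cell R2C1 itself could take any of {1, 2} by direct elimination.
Consider where 2 can go in row 2.
R2C4 is out (column 4 already has a 2).
R2C5 is out (column 5 already has a 2).
So the only cell in row 2 that can hold 2 is R2C1.
Therefore R2C1 = 2.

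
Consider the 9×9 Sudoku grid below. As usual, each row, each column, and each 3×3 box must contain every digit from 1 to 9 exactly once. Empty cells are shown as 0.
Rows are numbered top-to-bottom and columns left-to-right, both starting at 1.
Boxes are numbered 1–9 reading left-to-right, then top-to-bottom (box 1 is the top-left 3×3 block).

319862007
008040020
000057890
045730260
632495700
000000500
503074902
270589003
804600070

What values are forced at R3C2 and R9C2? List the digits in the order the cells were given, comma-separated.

2,9

For R3C2:
  Consider where 2 can go in box 1.
  R2C1 is out (row 2 already has a 2).
  R2C2 is out (row 2 already has a 2).
  R3C1 is out (column 1 already has a 2).
  R3C3 is out (column 3 already has a 2).
  So the only cell in box 1 that can hold 2 is R3C2.
  So R3C2 = 2.
For R9C2:
  Row 9 already contains {4, 6, 7, 8}.
  Column 2 already contains {1, 3, 4, 7}.
  Its 3×3 block (box 7) already contains {2, 3, 4, 5, 7, 8}.
  The only value from 1–9 not eliminated is 9, so R9C2 = 9.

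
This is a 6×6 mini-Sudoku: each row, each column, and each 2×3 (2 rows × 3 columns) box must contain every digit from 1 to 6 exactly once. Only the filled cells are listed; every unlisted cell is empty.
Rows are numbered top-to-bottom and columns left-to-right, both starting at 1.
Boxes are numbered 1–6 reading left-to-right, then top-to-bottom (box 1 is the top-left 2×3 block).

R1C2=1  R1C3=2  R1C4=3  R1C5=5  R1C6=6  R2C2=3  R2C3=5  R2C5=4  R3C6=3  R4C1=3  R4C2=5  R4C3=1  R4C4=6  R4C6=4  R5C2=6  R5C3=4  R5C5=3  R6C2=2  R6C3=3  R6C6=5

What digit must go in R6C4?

Cell R6C4 itself could take any of {1, 4} by direct elimination.
Consider where 4 can go in row 6.
R6C1 is out (box 5 already has a 4).
R6C5 is out (column 5 already has a 4).
So the only cell in row 6 that can hold 4 is R6C4.
Therefore R6C4 = 4.

4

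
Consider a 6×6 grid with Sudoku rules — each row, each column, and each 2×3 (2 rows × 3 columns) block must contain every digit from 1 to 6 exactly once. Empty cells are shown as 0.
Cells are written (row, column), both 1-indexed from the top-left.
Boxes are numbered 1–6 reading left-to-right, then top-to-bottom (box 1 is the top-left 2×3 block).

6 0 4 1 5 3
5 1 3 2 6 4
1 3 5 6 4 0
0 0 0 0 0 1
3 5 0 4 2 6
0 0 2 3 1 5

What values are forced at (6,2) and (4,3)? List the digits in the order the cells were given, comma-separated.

6,6

For (6,2):
  Consider where 6 can go in row 6.
  (6,1) is out (column 1 already has a 6).
  So the only cell in row 6 that can hold 6 is (6,2).
  So (6,2) = 6.
For (4,3):
  Row 4 already contains {1}.
  Column 3 already contains {2, 3, 4, 5}.
  Its 2×3 block (box 3) already contains {1, 3, 5}.
  The only value from 1–6 not eliminated is 6, so (4,3) = 6.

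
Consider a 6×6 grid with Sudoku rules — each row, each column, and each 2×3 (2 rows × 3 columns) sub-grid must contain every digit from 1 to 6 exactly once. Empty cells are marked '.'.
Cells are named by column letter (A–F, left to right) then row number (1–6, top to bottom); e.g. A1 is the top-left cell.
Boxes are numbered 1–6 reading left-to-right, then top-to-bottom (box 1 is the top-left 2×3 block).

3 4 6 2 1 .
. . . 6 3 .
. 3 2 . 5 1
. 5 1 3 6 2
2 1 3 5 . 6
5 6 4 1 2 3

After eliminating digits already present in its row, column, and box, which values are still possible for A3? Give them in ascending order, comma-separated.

Row 3 already contains {1, 2, 3, 5}.
Column A already contains {2, 3, 5}.
Its 2×3 block (box 3) already contains {1, 2, 3, 5}.
Removing those from 1–6 leaves {4, 6} as the candidates for A3.

4,6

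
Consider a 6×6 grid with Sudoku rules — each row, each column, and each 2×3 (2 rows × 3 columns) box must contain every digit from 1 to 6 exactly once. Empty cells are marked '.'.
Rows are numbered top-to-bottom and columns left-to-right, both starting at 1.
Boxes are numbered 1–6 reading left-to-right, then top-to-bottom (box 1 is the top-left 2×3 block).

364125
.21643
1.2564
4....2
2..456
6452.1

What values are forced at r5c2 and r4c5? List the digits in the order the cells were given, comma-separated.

For r5c2:
  Consider where 1 can go in row 5.
  r5c3 is out (column 3 already has a 1).
  So the only cell in row 5 that can hold 1 is r5c2.
  So r5c2 = 1.
For r4c5:
  Consider where 1 can go in box 4.
  r4c4 is out (column 4 already has a 1).
  So the only cell in box 4 that can hold 1 is r4c5.
  So r4c5 = 1.

1,1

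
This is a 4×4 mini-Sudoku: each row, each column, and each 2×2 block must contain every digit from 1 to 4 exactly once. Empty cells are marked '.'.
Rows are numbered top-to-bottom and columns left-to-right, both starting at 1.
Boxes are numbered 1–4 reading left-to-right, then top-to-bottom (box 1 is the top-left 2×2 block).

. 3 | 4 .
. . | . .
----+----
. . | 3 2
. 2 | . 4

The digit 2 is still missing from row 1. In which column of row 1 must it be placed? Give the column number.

Consider where 2 can go in row 1.
r1c4 is out (column 4 already has a 2).
So the only cell in row 1 that can hold 2 is r1c1.
That is column 1.

1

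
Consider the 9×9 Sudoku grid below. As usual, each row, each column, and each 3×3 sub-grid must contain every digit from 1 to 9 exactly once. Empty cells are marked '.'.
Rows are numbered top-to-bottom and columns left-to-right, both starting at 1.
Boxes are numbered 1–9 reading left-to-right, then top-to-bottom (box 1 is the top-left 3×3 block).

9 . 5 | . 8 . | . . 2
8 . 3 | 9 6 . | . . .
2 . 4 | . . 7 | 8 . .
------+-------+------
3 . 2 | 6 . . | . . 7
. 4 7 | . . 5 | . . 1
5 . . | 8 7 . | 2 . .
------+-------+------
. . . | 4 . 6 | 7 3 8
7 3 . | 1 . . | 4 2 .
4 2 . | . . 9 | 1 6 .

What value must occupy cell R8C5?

Row 8 already contains {1, 2, 3, 4, 7}.
Column 5 already contains {6, 7, 8}.
Its 3×3 block (box 8) already contains {1, 4, 6, 9}.
The only value from 1–9 not eliminated is 5, so R8C5 = 5.

5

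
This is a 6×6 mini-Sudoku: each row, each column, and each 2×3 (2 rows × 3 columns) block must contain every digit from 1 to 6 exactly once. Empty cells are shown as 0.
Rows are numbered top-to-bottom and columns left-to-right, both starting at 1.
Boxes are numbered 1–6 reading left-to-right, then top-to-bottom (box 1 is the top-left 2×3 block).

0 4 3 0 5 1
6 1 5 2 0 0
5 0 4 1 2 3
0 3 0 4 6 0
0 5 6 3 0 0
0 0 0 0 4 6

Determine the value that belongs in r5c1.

Cell r5c1 itself could take any of {1, 2, 4} by direct elimination.
Consider where 4 can go in box 5.
r6c1 is out (row 6 already has a 4).
r6c2 is out (row 6 already has a 4).
r6c3 is out (row 6 already has a 4).
So the only cell in box 5 that can hold 4 is r5c1.
Therefore r5c1 = 4.

4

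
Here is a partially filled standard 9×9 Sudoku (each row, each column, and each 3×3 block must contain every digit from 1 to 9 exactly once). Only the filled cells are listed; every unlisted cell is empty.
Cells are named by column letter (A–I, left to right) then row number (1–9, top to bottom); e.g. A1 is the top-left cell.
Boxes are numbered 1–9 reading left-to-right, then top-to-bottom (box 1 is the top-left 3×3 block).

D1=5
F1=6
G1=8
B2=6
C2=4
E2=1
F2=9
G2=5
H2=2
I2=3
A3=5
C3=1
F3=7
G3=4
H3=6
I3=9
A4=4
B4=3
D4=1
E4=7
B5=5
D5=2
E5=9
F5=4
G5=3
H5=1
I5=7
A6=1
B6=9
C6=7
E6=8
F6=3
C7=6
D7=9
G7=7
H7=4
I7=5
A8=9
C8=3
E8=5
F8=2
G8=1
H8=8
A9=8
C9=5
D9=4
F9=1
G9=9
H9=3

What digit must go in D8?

Cell D8 itself could take any of {6, 7} by direct elimination.
Consider where 7 can go in box 8.
E7 is out (row 7 already has a 7).
F7 is out (row 7 already has a 7).
E9 is out (column E already has a 7).
So the only cell in box 8 that can hold 7 is D8.
Therefore D8 = 7.

7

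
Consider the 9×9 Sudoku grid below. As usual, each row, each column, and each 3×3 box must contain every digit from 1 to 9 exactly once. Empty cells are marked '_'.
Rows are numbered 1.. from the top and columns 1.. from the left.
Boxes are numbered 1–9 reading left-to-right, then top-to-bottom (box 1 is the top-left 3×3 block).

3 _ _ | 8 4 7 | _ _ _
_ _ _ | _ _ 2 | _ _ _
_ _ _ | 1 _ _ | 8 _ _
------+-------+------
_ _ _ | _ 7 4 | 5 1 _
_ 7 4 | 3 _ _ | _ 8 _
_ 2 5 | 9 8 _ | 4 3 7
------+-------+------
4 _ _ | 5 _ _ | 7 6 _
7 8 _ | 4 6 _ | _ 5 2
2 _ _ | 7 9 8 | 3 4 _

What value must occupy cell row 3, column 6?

Cell row 3, column 6 itself could take any of {3, 5, 6, 9} by direct elimination.
Consider where 9 can go in column 6.
row 5, column 6 is out (box 5 already has a 9).
row 6, column 6 is out (row 6 already has a 9).
row 7, column 6 is out (box 8 already has a 9).
row 8, column 6 is out (box 8 already has a 9).
So the only cell in column 6 that can hold 9 is row 3, column 6.
Therefore row 3, column 6 = 9.

9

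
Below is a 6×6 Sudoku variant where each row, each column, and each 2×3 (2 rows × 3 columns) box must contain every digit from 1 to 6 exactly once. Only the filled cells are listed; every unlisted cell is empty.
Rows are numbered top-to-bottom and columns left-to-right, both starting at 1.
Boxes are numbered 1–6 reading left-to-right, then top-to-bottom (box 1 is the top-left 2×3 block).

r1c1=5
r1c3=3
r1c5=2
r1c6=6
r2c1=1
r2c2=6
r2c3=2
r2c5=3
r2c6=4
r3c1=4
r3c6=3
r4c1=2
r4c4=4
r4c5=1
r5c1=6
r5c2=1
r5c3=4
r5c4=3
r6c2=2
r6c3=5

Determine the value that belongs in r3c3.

1

Cell r3c3 itself could take any of {1, 6} by direct elimination.
Consider where 1 can go in box 3.
r3c2 is out (column 2 already has a 1).
r4c2 is out (row 4 already has a 1).
r4c3 is out (row 4 already has a 1).
So the only cell in box 3 that can hold 1 is r3c3.
Therefore r3c3 = 1.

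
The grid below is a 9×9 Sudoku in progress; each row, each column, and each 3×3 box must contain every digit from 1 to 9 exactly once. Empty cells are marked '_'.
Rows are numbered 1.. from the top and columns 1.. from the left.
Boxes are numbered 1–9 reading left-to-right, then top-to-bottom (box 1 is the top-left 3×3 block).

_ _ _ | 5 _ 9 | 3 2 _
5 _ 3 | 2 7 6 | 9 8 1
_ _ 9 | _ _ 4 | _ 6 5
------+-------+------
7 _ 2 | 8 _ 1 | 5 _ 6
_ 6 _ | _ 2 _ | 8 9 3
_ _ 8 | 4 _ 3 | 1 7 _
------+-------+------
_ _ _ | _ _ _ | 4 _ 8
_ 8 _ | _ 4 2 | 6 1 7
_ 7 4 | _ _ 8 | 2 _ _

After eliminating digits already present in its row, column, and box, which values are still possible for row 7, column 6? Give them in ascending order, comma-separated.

Row 7 already contains {4, 8}.
Column 6 already contains {1, 2, 3, 4, 6, 8, 9}.
Its 3×3 block (box 8) already contains {2, 4, 8}.
Removing those from 1–9 leaves {5, 7} as the candidates for row 7, column 6.

5,7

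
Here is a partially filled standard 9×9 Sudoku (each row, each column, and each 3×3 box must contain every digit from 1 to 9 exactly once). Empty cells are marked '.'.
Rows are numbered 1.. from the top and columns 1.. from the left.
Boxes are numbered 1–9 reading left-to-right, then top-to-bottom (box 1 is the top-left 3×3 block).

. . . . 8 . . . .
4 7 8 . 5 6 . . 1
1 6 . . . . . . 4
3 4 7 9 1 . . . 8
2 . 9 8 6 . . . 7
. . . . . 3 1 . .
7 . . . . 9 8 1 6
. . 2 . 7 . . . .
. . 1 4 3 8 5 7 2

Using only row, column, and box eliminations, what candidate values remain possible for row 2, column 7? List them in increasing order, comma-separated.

Row 2 already contains {1, 4, 5, 6, 7, 8}.
Column 7 already contains {1, 5, 8}.
Its 3×3 block (box 3) already contains {1, 4}.
Removing those from 1–9 leaves {2, 3, 9} as the candidates for row 2, column 7.

2,3,9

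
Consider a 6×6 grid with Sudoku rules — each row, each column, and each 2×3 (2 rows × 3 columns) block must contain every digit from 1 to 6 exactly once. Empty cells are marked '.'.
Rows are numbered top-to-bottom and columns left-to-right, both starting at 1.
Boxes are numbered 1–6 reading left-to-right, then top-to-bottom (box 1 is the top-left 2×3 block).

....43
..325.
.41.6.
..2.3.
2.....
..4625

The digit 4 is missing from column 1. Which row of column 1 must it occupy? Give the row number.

2

Consider where 4 can go in column 1.
r1c1 is out (row 1 already has a 4).
r3c1 is out (row 3 already has a 4).
r4c1 is out (box 3 already has a 4).
r6c1 is out (row 6 already has a 4).
So the only cell in column 1 that can hold 4 is r2c1.
That is row 2.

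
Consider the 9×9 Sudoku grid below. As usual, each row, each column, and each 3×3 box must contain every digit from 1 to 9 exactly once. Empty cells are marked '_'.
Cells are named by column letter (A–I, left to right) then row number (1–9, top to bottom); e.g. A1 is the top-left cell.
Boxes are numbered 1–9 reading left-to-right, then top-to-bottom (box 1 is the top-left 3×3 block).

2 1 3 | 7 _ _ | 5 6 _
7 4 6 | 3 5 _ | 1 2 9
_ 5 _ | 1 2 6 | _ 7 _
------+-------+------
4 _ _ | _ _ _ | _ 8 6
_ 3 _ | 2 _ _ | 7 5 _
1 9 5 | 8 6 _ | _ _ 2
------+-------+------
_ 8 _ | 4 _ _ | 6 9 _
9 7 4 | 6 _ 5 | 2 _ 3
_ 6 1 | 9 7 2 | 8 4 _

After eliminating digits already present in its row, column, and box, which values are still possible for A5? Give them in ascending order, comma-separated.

Row 5 already contains {2, 3, 5, 7}.
Column A already contains {1, 2, 4, 7, 9}.
Its 3×3 block (box 4) already contains {1, 3, 4, 5, 9}.
Removing those from 1–9 leaves {6, 8} as the candidates for A5.

6,8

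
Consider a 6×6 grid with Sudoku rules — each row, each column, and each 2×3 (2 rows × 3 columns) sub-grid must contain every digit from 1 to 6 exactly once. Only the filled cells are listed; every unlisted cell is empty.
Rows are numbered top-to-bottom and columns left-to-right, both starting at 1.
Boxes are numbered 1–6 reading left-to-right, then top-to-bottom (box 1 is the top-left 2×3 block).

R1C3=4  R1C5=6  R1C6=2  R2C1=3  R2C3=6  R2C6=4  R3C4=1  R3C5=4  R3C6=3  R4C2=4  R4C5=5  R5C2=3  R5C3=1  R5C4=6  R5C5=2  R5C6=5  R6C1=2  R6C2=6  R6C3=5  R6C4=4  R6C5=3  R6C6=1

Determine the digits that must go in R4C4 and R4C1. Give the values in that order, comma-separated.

For R4C4:
  Row 4 already contains {4, 5}.
  Column 4 already contains {1, 4, 6}.
  Its 2×3 block (box 4) already contains {1, 3, 4, 5}.
  The only value from 1–6 not eliminated is 2, so R4C4 = 2.
For R4C1:
  Consider where 1 can go in box 3.
  R3C1 is out (row 3 already has a 1).
  R3C2 is out (row 3 already has a 1).
  R3C3 is out (row 3 already has a 1).
  R4C3 is out (column 3 already has a 1).
  So the only cell in box 3 that can hold 1 is R4C1.
  So R4C1 = 1.

2,1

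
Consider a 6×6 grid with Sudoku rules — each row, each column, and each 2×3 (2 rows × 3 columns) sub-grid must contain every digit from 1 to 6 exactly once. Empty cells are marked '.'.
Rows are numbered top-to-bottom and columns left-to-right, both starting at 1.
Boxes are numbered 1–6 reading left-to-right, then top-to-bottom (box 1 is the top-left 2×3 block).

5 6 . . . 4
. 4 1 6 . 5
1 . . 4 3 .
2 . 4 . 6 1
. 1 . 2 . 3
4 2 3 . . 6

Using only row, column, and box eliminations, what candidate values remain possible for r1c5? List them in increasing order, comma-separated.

Row 1 already contains {4, 5, 6}.
Column 5 already contains {3, 6}.
Its 2×3 block (box 2) already contains {4, 5, 6}.
Removing those from 1–6 leaves {1, 2} as the candidates for r1c5.

1,2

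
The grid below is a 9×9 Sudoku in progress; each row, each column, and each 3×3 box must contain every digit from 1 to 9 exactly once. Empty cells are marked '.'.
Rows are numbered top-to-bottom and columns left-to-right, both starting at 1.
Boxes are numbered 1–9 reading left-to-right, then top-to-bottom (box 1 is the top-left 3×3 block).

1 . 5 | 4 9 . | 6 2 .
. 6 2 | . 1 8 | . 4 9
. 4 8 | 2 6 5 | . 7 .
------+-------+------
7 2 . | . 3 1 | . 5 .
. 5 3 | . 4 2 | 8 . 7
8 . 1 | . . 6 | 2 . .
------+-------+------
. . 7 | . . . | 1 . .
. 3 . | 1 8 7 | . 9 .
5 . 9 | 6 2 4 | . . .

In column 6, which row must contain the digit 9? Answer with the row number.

Consider where 9 can go in column 6.
r1c6 is out (row 1 already has a 9).
So the only cell in column 6 that can hold 9 is r7c6.
That is row 7.

7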